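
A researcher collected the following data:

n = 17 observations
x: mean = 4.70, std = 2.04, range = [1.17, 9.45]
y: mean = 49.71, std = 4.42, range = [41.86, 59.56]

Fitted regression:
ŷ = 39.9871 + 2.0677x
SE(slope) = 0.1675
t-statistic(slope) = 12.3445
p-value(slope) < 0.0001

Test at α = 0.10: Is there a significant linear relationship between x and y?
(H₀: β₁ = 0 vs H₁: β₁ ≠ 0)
p-value < 0.0001 < α = 0.10, so we reject H₀. The relationship is significant.

Hypothesis test for the slope coefficient:

H₀: β₁ = 0 (no linear relationship)
H₁: β₁ ≠ 0 (linear relationship exists)

Test statistic: t = β̂₁ / SE(β̂₁) = 2.0677 / 0.1675 = 12.3445

The p-value (<0.0001) is the probability, under H₀, of a t-statistic at least as extreme as |t| = 12.3445 (two-sided, df = n − 2 = 15).

Decision rule: reject H₀ if p-value < α.
p-value < 0.0001 < α = 0.10 → reject H₀.

There is sufficient evidence at the 10% significance level to conclude that a linear relationship exists between x and y.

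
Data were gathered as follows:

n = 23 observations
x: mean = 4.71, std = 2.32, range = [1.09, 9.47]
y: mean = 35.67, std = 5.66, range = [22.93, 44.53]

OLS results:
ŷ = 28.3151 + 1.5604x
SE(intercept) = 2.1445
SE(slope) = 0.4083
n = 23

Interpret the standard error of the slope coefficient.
The slope 1.5604 is pinned down to within about ±0.4083 (one SE) by these data — relative uncertainty 26.2%, i.e. moderately precise.

SE(β̂₁) = 0.4083 says: if we drew many samples of n = 23 from the same population and refit each time, the fitted slopes would scatter with a standard deviation of roughly 0.4083 around the true β₁.

Relative precision:
- SE / |β̂₁| = 0.4083 / 1.5604 = 26.2%
- Rule of thumb (under 20%: precise; 20% to under 50%: moderately precise; 50% or more: imprecise) → moderately precise

Link to the t-test: t = β̂₁ / SE(β̂₁) = 1.5604 / 0.4083 = 3.8217, the statistic for H₀: β₁ = 0.

What drives SE(β̂₁): more residual scatter → larger SE; larger n (here n = 23) → smaller SE.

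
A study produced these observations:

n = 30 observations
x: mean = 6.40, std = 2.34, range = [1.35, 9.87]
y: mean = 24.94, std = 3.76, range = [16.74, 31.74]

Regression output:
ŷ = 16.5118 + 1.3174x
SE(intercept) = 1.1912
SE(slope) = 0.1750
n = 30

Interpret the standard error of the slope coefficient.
SE(β̂₁) = 0.1750 is the estimated standard deviation of the slope estimate across repeated samples; relative to β̂₁ = 1.3174 that is 13.3%, a precise estimate.

SE(β̂₁) = s / √Sxx, where s is the residual standard deviation and Sxx = Σ(x − x̄)². It is the yardstick for how far β̂₁ = 1.3174 could plausibly be from the true slope.

Relative precision:
- SE / |β̂₁| = 0.1750 / 1.3174 = 13.3%
- Rule of thumb (under 20%: precise; 20% to under 50%: moderately precise; 50% or more: imprecise) → precise

Link to interval estimation: a confidence interval for β₁ is β̂₁ ± t* × 0.1750, so SE sets the half-width per unit of t*.

What drives SE(β̂₁): more residual scatter → larger SE; wider spread of x values → smaller SE; larger n (here n = 30) → smaller SE.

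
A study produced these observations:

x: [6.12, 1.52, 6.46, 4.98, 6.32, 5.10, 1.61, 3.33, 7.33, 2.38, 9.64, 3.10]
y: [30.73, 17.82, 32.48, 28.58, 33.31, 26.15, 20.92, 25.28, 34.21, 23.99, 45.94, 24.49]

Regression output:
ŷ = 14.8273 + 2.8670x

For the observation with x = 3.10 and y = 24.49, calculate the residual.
Residual = 0.7750

The residual is the difference between the actual value and the predicted value:

Residual = y - ŷ

Step 1: Calculate predicted value
ŷ = 14.8273 + 2.8670 × 3.10
ŷ = 23.7150

Step 2: Calculate residual
Residual = 24.49 - 23.7150
Residual = 0.7750

Sign check: y > ŷ, so the point is above the line and the fit underestimates here.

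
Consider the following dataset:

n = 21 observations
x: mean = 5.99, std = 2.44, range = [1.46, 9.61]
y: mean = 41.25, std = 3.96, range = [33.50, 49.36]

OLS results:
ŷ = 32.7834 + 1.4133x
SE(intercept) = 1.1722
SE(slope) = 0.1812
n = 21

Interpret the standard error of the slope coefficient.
The slope 1.4133 is pinned down to within about ±0.1812 (one SE) by these data — relative uncertainty 12.8%, i.e. precise.

SE(β̂₁) = s / √Sxx, where s is the residual standard deviation and Sxx = Σ(x − x̄)². It is the yardstick for how far β̂₁ = 1.4133 could plausibly be from the true slope.

Relative precision:
- SE / |β̂₁| = 0.1812 / 1.4133 = 12.8%
- Rule of thumb (under 20%: precise; 20% to under 50%: moderately precise; 50% or more: imprecise) → precise

Link to the t-test: t = β̂₁ / SE(β̂₁) = 1.4133 / 0.1812 = 7.7997, the statistic for H₀: β₁ = 0.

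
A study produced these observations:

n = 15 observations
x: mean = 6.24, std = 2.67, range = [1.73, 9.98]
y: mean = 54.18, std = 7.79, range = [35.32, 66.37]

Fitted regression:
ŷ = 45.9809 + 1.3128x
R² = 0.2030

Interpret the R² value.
About 20.30% of the variability in y is accounted for by the regression on x (R² = 0.2030) — a weak linear fit.

R² = 1 − SS_res/SS_tot compares the residual scatter to the total scatter of y about its mean.

Here R² = 0.2030:
- Explained: 20.30% of the variation in y
- Unexplained (residual): 100% − 20.30% = 79.70%
- Rule of thumb (below 0.3 weak; 0.3 to below 0.7 moderate; 0.7 and above strong) → weak

Equivalently, for simple linear regression R² = r², so |r| = √0.2030 ≈ 0.4506.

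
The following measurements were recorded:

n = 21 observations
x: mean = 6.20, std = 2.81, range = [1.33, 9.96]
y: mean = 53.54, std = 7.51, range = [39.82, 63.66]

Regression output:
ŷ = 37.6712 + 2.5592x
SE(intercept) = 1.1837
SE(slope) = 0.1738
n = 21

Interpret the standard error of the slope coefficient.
SE(slope) = 0.1738 measures the uncertainty in the estimated slope. The coefficient is estimated precisely (SE/|β̂₁| = 6.8%).

What SE measures:
- The standard error quantifies the sampling variability of the coefficient estimate
- It is the estimated standard deviation of β̂₁ across hypothetical repeated samples of the same size
- Smaller SE → more precise estimate

Relative precision:
- SE / |β̂₁| = 0.1738 / 2.5592 = 6.8%
- Rule of thumb (under 20%: precise; 20% to under 50%: moderately precise; 50% or more: imprecise) → precise

Link to the t-test: t = β̂₁ / SE(β̂₁) = 2.5592 / 0.1738 = 14.7250, the statistic for H₀: β₁ = 0.

What drives SE(β̂₁): larger n (here n = 21) → smaller SE; more residual scatter → larger SE; wider spread of x values → smaller SE.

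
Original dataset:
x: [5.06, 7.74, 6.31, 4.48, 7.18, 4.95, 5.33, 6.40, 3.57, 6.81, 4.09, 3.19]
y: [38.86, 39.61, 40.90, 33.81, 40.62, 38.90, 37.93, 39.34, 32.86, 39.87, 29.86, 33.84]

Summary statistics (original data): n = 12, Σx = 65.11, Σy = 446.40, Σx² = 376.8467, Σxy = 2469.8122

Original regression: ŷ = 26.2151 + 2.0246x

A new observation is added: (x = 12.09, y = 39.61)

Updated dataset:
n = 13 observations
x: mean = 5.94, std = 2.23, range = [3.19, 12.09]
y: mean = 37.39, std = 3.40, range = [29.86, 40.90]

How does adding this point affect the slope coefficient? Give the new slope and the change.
New slope β₁ = 0.9687 versus 2.0246 before: a change of -1.0559 (-52.2%).

The new point has HIGH LEVERAGE: x = 12.09 is far from the original mean x̄ = 65.11/12 ≈ 5.43 (original range [3.19, 7.74]).

Step 1: Update the sums with the new point (n goes from 12 to 13)
Σx  = 65.11 + 12.09 = 77.20
Σy  = 446.40 + 39.61 = 486.01
Σx² = 376.8467 + 12.09² = 376.8467 + 146.1681 = 523.0148
Σxy = 2469.8122 + 12.09×39.61 = 2469.8122 + 478.8849 = 2948.6971

Step 2: Recompute the slope with b₁ = (nΣxy − ΣxΣy) / (nΣx² − (Σx)²)
Numerator   = 13×2948.6971 − 77.20×486.01 = 38333.0623 − 37519.9720 = 813.0903
Denominator = 13×523.0148 − 77.20² = 6799.1924 − 5959.8400 = 839.3524
b₁(new) = 813.0903 / 839.3524 = 0.9687

(Same formula on the original sums: (12×2469.8122 − 65.11×446.40) / (12×376.8467 − 65.11²) = 572.6424 / 282.8483 = 2.0246, matching the given fit.)

Step 3: Change in slope
Δβ₁ = 0.9687 − 2.0246 = -1.0559
Relative change = -1.0559 / 2.0246 × 100% = -52.2%
→ the slope decreases when the point is added.

Because the point sits below the extension of the original line at a high-leverage x, it tilts the fit down.
In practice: check such a point for data-entry or measurement error.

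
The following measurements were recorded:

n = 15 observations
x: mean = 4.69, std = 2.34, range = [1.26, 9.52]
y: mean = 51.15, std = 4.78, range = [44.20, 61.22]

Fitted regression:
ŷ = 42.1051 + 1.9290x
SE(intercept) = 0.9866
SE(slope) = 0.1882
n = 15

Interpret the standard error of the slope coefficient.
The slope 1.9290 is pinned down to within about ±0.1882 (one SE) by these data — relative uncertainty 9.8%, i.e. precise.

SE(β̂₁) = 0.1882 says: if we drew many samples of n = 15 from the same population and refit each time, the fitted slopes would scatter with a standard deviation of roughly 0.1882 around the true β₁.

Relative precision:
- SE / |β̂₁| = 0.1882 / 1.9290 = 9.8%
- Rule of thumb (under 20%: precise; 20% to under 50%: moderately precise; 50% or more: imprecise) → precise

Link to the t-test: t = β̂₁ / SE(β̂₁) = 1.9290 / 0.1882 = 10.2497, the statistic for H₀: β₁ = 0.

What drives SE(β̂₁): more residual scatter → larger SE; wider spread of x values → smaller SE; larger n (here n = 15) → smaller SE.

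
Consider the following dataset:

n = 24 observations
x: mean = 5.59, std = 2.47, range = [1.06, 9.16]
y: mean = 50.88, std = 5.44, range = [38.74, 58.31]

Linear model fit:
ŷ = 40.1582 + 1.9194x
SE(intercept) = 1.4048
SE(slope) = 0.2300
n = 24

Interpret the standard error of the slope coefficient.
The slope 1.9194 is pinned down to within about ±0.2300 (one SE) by these data — relative uncertainty 12.0%, i.e. precise.

What SE measures:
- The standard error quantifies the sampling variability of the coefficient estimate
- It is the estimated standard deviation of β̂₁ across hypothetical repeated samples of the same size
- Smaller SE → more precise estimate

Relative precision:
- SE / |β̂₁| = 0.2300 / 1.9194 = 12.0%
- Rule of thumb (under 20%: precise; 20% to under 50%: moderately precise; 50% or more: imprecise) → precise

Link to the t-test: t = β̂₁ / SE(β̂₁) = 1.9194 / 0.2300 = 8.3452, the statistic for H₀: β₁ = 0.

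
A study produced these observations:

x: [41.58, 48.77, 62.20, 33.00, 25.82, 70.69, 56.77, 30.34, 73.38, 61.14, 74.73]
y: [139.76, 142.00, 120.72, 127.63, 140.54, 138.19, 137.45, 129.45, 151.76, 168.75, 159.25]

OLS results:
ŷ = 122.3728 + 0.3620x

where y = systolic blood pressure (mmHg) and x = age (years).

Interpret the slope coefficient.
On average, blood pressure is about 0.3620 mmHg higher for every extra year of age.

The slope β₁ = 0.3620 gives the rate at which the fitted blood pressure changes with age.

Interpretation:
- Age up by 1 year → predicted blood pressure increases by 0.3620 mmHg
- The effect is assumed constant over the observed range of x (linearity)

The intercept β₀ = 122.3728 is the predicted blood pressure when age = 0; since the smallest observed x is 25.82, this is an extrapolation and mainly anchors the line.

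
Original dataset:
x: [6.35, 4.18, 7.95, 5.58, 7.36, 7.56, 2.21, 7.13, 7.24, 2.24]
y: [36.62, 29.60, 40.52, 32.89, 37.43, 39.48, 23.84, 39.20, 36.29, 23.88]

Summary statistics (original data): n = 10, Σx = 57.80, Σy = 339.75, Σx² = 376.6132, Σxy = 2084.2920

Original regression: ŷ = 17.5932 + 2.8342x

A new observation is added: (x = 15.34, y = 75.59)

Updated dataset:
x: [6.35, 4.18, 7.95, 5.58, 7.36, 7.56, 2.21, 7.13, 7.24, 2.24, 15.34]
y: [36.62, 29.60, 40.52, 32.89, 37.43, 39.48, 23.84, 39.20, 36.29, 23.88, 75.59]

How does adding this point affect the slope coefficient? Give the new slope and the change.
Adding the point moves β₁ from 2.8342 to 3.8388, i.e. it increases by 1.0046 (+35.4%).

x = 15.34 lies well outside the original x-range [2.21, 7.95] (x̄ ≈ 5.78), so this observation has high leverage and can move the slope substantially.

Step 1: Update the sums with the new point (n goes from 10 to 11)
Σx  = 57.80 + 15.34 = 73.14
Σy  = 339.75 + 75.59 = 415.34
Σx² = 376.6132 + 15.34² = 376.6132 + 235.3156 = 611.9288
Σxy = 2084.2920 + 15.34×75.59 = 2084.2920 + 1159.5506 = 3243.8426

Step 2: Recompute the slope with b₁ = (nΣxy − ΣxΣy) / (nΣx² − (Σx)²)
Numerator   = 11×3243.8426 − 73.14×415.34 = 35682.2686 − 30377.9676 = 5304.3010
Denominator = 11×611.9288 − 73.14² = 6731.2168 − 5349.4596 = 1381.7572
b₁(new) = 5304.3010 / 1381.7572 = 3.8388

(Same formula on the original sums: (10×2084.2920 − 57.80×339.75) / (10×376.6132 − 57.80²) = 1205.3700 / 425.2920 = 2.8342, matching the given fit.)

Step 3: Change in slope
Δβ₁ = 3.8388 − 2.8342 = +1.0046
Relative change = +1.0046 / 2.8342 × 100% = +35.4%
→ the slope increases when the point is added.

Because the point sits above the extension of the original line at a high-leverage x, it tilts the fit up.
In practice: examine leverage (hᵢ) and Cook's distance rather than deleting it automatically.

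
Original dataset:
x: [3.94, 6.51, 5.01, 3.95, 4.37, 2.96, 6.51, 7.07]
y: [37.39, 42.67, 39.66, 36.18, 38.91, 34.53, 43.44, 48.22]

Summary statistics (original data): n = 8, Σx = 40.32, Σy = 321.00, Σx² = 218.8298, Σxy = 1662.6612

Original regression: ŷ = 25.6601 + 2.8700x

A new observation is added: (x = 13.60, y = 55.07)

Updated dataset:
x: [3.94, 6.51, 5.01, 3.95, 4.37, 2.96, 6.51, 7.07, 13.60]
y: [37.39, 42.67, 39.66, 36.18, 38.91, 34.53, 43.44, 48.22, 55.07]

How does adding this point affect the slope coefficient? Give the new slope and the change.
The slope changes from 2.8700 to 1.9633 (change of -0.9067, or -31.6%).

x = 13.60 lies well outside the original x-range [2.96, 7.07] (x̄ ≈ 5.04), so this observation has high leverage and can move the slope substantially.

Step 1: Update the sums with the new point (n goes from 8 to 9)
Σx  = 40.32 + 13.60 = 53.92
Σy  = 321.00 + 55.07 = 376.07
Σx² = 218.8298 + 13.60² = 218.8298 + 184.9600 = 403.7898
Σxy = 1662.6612 + 13.60×55.07 = 1662.6612 + 748.9520 = 2411.6132

Step 2: Recompute the slope with b₁ = (nΣxy − ΣxΣy) / (nΣx² − (Σx)²)
Numerator   = 9×2411.6132 − 53.92×376.07 = 21704.5188 − 20277.6944 = 1426.8244
Denominator = 9×403.7898 − 53.92² = 3634.1082 − 2907.3664 = 726.7418
b₁(new) = 1426.8244 / 726.7418 = 1.9633

(Same formula on the original sums: (8×1662.6612 − 40.32×321.00) / (8×218.8298 − 40.32²) = 358.5696 / 124.9360 = 2.8700, matching the given fit.)

Step 3: Change in slope
Δβ₁ = 1.9633 − 2.8700 = -0.9067
Relative change = -0.9067 / 2.8700 × 100% = -31.6%
→ the slope decreases when the point is added.

A high-leverage point only changes the slope if it is off the original line; here y = 55.07 is below the original trend, so the slope decreases.
In practice: check such a point for data-entry or measurement error.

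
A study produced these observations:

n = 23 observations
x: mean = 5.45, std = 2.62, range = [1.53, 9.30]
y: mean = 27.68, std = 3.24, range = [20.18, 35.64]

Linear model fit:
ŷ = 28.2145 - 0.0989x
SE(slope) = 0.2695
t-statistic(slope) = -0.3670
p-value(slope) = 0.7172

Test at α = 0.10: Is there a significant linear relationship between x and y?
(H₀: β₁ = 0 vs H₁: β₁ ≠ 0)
Fail to reject H₀: p-value = 0.7172 ≥ α = 0.10. The linear relationship is not significant at the 10% level.

Hypothesis test for the slope coefficient:

H₀: β₁ = 0 (no linear relationship)
H₁: β₁ ≠ 0 (linear relationship exists)

Test statistic: t = β̂₁ / SE(β̂₁) = -0.0989 / 0.2695 = -0.3670

p = 0.7172: how often a slope estimate this far from 0 (in SE units) would arise by chance if β₁ were truly 0.

Decision rule: reject H₀ if p-value < α.
p-value = 0.7172 ≥ α = 0.10 → fail to reject H₀.

There is not sufficient evidence at the 10% significance level to conclude that a linear relationship exists between x and y.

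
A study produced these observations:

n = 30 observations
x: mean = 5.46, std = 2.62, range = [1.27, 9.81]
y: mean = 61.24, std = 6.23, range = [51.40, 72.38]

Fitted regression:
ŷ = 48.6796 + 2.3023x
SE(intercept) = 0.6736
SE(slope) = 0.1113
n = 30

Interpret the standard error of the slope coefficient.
The slope 2.3023 is pinned down to within about ±0.1113 (one SE) by these data — relative uncertainty 4.8%, i.e. precise.

What SE measures:
- The standard error quantifies the sampling variability of the coefficient estimate
- It is the estimated standard deviation of β̂₁ across hypothetical repeated samples of the same size
- Smaller SE → more precise estimate

Relative precision:
- SE / |β̂₁| = 0.1113 / 2.3023 = 4.8%
- Rule of thumb (under 20%: precise; 20% to under 50%: moderately precise; 50% or more: imprecise) → precise

Rough 95% range (±2 SE): 2.3023 ± 0.2226 → (2.0797, 2.5249).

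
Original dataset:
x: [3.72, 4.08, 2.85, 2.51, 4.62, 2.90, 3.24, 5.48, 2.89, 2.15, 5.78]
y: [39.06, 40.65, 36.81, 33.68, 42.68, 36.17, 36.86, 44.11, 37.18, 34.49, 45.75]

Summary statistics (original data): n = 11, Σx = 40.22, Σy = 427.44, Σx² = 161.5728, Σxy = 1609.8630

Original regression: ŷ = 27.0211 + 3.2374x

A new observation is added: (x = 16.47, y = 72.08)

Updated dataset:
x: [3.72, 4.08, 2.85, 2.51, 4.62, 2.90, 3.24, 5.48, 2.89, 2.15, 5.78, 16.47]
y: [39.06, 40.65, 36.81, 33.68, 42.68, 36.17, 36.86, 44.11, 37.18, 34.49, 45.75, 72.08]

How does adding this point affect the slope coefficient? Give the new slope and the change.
The slope changes from 3.2374 to 2.6494 (change of -0.5880, or -18.2%).

The new point has HIGH LEVERAGE: x = 16.47 is far from the original mean x̄ = 40.22/11 ≈ 3.66 (original range [2.15, 5.78]).

Step 1: Update the sums with the new point (n goes from 11 to 12)
Σx  = 40.22 + 16.47 = 56.69
Σy  = 427.44 + 72.08 = 499.52
Σx² = 161.5728 + 16.47² = 161.5728 + 271.2609 = 432.8337
Σxy = 1609.8630 + 16.47×72.08 = 1609.8630 + 1187.1576 = 2797.0206

Step 2: Recompute the slope with b₁ = (nΣxy − ΣxΣy) / (nΣx² − (Σx)²)
Numerator   = 12×2797.0206 − 56.69×499.52 = 33564.2472 − 28317.7888 = 5246.4584
Denominator = 12×432.8337 − 56.69² = 5194.0044 − 3213.7561 = 1980.2483
b₁(new) = 5246.4584 / 1980.2483 = 2.6494

(Same formula on the original sums: (11×1609.8630 − 40.22×427.44) / (11×161.5728 − 40.22²) = 516.8562 / 159.6524 = 3.2374, matching the given fit.)

Step 3: Change in slope
Δβ₁ = 2.6494 − 3.2374 = -0.5880
Relative change = -0.5880 / 3.2374 × 100% = -18.2%
→ the slope decreases when the point is added.

A high-leverage point only changes the slope if it is off the original line; here y = 72.08 is below the original trend, so the slope decreases.
In practice: investigate whether it comes from the same population as the rest of the sample; examine leverage (hᵢ) and Cook's distance rather than deleting it automatically.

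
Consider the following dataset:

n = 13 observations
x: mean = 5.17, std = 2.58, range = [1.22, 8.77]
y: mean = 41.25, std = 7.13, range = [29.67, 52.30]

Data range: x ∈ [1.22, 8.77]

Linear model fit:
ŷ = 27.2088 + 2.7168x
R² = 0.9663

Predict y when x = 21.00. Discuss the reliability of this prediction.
ŷ = 84.2616 (extrapolation — x = 21.00 lies outside [1.22, 8.77], so reliability is low).

Prediction calculation:
ŷ = 27.2088 + 2.7168 × 21.00
ŷ = 84.2616

Reliability:
- Data range: x ∈ [1.22, 8.77]
- Prediction point: x = 21.00 is 12.23 units above the observed range → this is EXTRAPOLATION, not interpolation

Why that matters here:
- The standard error of prediction grows with (x − x̄)², and x = 21.00 is far from x̄ = 5.17
- The linear relationship may not hold outside the observed range
- R² describes fit only over the sampled x values; it says nothing about behaviour beyond them

Report the number if required, but flag clearly that it is an extrapolation.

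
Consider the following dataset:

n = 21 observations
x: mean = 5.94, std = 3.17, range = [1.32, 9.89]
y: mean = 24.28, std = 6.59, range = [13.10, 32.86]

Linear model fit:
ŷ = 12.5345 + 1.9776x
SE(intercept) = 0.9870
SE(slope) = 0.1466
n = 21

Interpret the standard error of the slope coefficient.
SE(slope) = 0.1466 measures the uncertainty in the estimated slope. The coefficient is estimated precisely (SE/|β̂₁| = 7.4%).

What SE measures:
- The standard error quantifies the sampling variability of the coefficient estimate
- It is the estimated standard deviation of β̂₁ across hypothetical repeated samples of the same size
- Smaller SE → more precise estimate

Relative precision:
- SE / |β̂₁| = 0.1466 / 1.9776 = 7.4%
- Rule of thumb (under 20%: precise; 20% to under 50%: moderately precise; 50% or more: imprecise) → precise

Link to the t-test: t = β̂₁ / SE(β̂₁) = 1.9776 / 0.1466 = 13.4898, the statistic for H₀: β₁ = 0.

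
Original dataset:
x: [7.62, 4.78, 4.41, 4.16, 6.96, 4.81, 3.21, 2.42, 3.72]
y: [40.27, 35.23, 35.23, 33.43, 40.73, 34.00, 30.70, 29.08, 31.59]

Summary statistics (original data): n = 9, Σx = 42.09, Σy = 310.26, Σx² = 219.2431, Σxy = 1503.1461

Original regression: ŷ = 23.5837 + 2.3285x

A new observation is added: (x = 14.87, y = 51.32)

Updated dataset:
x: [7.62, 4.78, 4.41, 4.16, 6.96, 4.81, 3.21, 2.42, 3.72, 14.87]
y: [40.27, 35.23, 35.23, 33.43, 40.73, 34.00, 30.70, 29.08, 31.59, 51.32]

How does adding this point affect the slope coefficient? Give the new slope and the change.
The slope changes from 2.3285 to 1.7833 (change of -0.5452, or -23.4%).

The new point has HIGH LEVERAGE: x = 14.87 is far from the original mean x̄ = 42.09/9 ≈ 4.68 (original range [2.42, 7.62]).

Step 1: Update the sums with the new point (n goes from 9 to 10)
Σx  = 42.09 + 14.87 = 56.96
Σy  = 310.26 + 51.32 = 361.58
Σx² = 219.2431 + 14.87² = 219.2431 + 221.1169 = 440.3600
Σxy = 1503.1461 + 14.87×51.32 = 1503.1461 + 763.1284 = 2266.2745

Step 2: Recompute the slope with b₁ = (nΣxy − ΣxΣy) / (nΣx² − (Σx)²)
Numerator   = 10×2266.2745 − 56.96×361.58 = 22662.7450 − 20595.5968 = 2067.1482
Denominator = 10×440.3600 − 56.96² = 4403.6000 − 3244.4416 = 1159.1584
b₁(new) = 2067.1482 / 1159.1584 = 1.7833

(Same formula on the original sums: (9×1503.1461 − 42.09×310.26) / (9×219.2431 − 42.09²) = 469.4715 / 201.6198 = 2.3285, matching the given fit.)

Step 3: Change in slope
Δβ₁ = 1.7833 − 2.3285 = -0.5452
Relative change = -0.5452 / 2.3285 × 100% = -23.4%
→ the slope decreases when the point is added.

Because the point sits below the extension of the original line at a high-leverage x, it tilts the fit down.
In practice: investigate whether it comes from the same population as the rest of the sample.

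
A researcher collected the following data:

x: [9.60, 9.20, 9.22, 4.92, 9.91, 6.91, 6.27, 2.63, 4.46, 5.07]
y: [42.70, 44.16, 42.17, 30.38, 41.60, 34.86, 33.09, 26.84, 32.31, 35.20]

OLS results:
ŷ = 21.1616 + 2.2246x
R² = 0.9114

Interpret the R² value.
About 91.14% of the variability in y is accounted for by the regression on x (R² = 0.9114) — a strong linear fit.

R² (coefficient of determination) measures the proportion of variance in y explained by the regression model.

Here R² = 0.9114:
- Explained: 91.14% of the variation in y
- Unexplained (residual): 100% − 91.14% = 8.86%
- Rule of thumb (below 0.3 weak; 0.3 to below 0.7 moderate; 0.7 and above strong) → strong

Note: R² never decreases when predictors are added, so it should not be used alone to compare models of different size.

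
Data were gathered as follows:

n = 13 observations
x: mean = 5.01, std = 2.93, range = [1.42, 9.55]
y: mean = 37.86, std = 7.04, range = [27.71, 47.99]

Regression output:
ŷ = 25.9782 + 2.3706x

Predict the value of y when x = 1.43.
ŷ = 29.3682

x = 1.43 lies inside the observed range [1.42, 9.55], so the fitted equation applies directly:

ŷ = 25.9782 + 2.3706 × 1.43
ŷ = 25.9782 + 3.3900
ŷ = 29.3682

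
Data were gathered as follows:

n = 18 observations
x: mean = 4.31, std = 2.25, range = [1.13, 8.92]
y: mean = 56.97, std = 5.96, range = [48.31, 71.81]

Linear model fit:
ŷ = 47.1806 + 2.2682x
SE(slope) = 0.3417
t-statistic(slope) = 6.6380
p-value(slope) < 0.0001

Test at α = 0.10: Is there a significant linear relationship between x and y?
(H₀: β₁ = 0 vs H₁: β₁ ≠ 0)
p-value < 0.0001 < α = 0.10, so we reject H₀. The relationship is significant.

Hypothesis test for the slope coefficient:

H₀: β₁ = 0 (no linear relationship)
H₁: β₁ ≠ 0 (linear relationship exists)

Test statistic: t = β̂₁ / SE(β̂₁) = 2.2682 / 0.3417 = 6.6380

With df = 16, the two-sided p-value for |t| = 6.6380 is <0.0001.

Decision rule: reject H₀ if p-value < α.
p-value < 0.0001 < α = 0.10 → reject H₀.

Conclusion: the linear association between x and y is significant at the 10% level.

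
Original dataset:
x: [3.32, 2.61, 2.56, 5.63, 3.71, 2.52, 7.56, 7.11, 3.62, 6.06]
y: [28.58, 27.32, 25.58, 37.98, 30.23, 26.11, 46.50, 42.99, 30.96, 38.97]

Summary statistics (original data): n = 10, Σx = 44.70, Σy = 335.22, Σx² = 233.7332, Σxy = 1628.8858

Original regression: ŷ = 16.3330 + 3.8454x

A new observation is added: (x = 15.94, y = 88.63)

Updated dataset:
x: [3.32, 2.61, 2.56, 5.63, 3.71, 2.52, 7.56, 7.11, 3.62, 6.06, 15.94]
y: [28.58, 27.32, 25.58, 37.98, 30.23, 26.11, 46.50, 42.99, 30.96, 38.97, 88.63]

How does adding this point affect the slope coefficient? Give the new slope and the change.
New slope β₁ = 4.5926 versus 3.8454 before: a change of +0.7472 (+19.4%).

x = 15.94 lies well outside the original x-range [2.52, 7.56] (x̄ ≈ 4.47), so this observation has high leverage and can move the slope substantially.

Step 1: Update the sums with the new point (n goes from 10 to 11)
Σx  = 44.70 + 15.94 = 60.64
Σy  = 335.22 + 88.63 = 423.85
Σx² = 233.7332 + 15.94² = 233.7332 + 254.0836 = 487.8168
Σxy = 1628.8858 + 15.94×88.63 = 1628.8858 + 1412.7622 = 3041.6480

Step 2: Recompute the slope with b₁ = (nΣxy − ΣxΣy) / (nΣx² − (Σx)²)
Numerator   = 11×3041.6480 − 60.64×423.85 = 33458.1280 − 25702.2640 = 7755.8640
Denominator = 11×487.8168 − 60.64² = 5365.9848 − 3677.2096 = 1688.7752
b₁(new) = 7755.8640 / 1688.7752 = 4.5926

(Same formula on the original sums: (10×1628.8858 − 44.70×335.22) / (10×233.7332 − 44.70²) = 1304.5240 / 339.2420 = 3.8454, matching the given fit.)

Step 3: Change in slope
Δβ₁ = 4.5926 − 3.8454 = +0.7472
Relative change = +0.7472 / 3.8454 × 100% = +19.4%
→ the slope increases when the point is added.

Because the point sits above the extension of the original line at a high-leverage x, it tilts the fit up.
In practice: examine leverage (hᵢ) and Cook's distance rather than deleting it automatically; check such a point for data-entry or measurement error.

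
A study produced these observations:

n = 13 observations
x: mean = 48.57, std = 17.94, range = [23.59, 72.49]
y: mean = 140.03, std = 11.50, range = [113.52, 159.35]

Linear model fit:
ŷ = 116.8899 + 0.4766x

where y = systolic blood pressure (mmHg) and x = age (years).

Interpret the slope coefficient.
For each additional year of age, predicted blood pressure increases by approximately 0.4766 mmHg.

The slope β₁ = 0.4766 gives the rate at which the fitted blood pressure changes with age.

Interpretation:
- Age up by 1 year → predicted blood pressure increases by 0.4766 mmHg
- The effect is assumed constant over the observed range of x (linearity)

The intercept β₀ = 116.8899 is the predicted blood pressure when age = 0; since the smallest observed x is 23.59, this is an extrapolation and mainly anchors the line.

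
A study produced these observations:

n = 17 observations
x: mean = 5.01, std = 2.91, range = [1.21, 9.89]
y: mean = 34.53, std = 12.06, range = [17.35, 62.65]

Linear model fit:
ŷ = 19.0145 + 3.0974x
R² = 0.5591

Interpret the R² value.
About 55.91% of the variability in y is accounted for by the regression on x (R² = 0.5591) — a moderate linear fit.

R² (coefficient of determination) measures the proportion of variance in y explained by the regression model.

Here R² = 0.5591:
- Explained: 55.91% of the variation in y
- Unexplained (residual): 100% − 55.91% = 44.09%
- Rule of thumb (below 0.3 weak; 0.3 to below 0.7 moderate; 0.7 and above strong) → moderate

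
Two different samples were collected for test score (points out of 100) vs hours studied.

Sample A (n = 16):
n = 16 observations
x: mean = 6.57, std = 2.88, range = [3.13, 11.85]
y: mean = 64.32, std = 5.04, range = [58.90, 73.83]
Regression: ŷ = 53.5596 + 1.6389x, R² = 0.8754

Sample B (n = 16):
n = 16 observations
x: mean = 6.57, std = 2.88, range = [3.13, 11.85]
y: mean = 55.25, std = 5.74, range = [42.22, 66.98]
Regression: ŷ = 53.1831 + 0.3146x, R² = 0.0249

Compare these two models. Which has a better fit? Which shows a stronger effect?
Model A has the better fit (R² = 0.8754 vs 0.0249). Model A shows the stronger effect (|β₁| = 1.6389 vs 0.3146).

Model Comparison:

Which explains more variance? (R²)
- Model A: R² = 0.8754 → 87.54% of variance in test score explained
- Model B: R² = 0.0249 → 2.49% of variance in test score explained
- 0.8754 > 0.0249 → Model A has the better fit

Strength of effect — compare |β₁|:
- Model A: β₁ = 1.6389 → predicted test score rises 1.6389 points per additional hour of study time
- Model B: β₁ = 0.3146 → predicted test score rises 0.3146 points per additional hour of study time
- |1.6389| > |0.3146| → Model A shows the stronger marginal effect

Notes:
- A better fit (higher R²) doesn't necessarily mean a more important relationship.
- A steeper slope doesn't make a better model if the scatter around the line is large.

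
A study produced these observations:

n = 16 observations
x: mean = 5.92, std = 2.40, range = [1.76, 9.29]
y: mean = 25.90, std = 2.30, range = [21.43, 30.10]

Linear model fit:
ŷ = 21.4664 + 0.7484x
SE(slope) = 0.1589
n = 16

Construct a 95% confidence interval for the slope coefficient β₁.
The 95% CI for β₁ is (0.4076, 1.0892)

Confidence interval for the slope:

The 95% CI for β₁ is: β̂₁ ± t*(α/2, n-2) × SE(β̂₁)

Step 1: Find critical t-value
- Confidence level = 0.95
- Degrees of freedom = n - 2 = 16 - 2 = 14
- t*(α/2, 14) = 2.1448

Step 2: Calculate margin of error
Margin = 2.1448 × 0.1589 = 0.3408

Step 3: Construct interval
CI = 0.7484 ± 0.3408
CI = (0.4076, 1.0892)

Interpretation: intervals built this way capture the true β₁ in 95% of repeated samples; here the plausible range for the per-unit effect of x on y is 0.4076 to 1.0892.
Since 0 is outside the interval, a two-sided test at α = 0.05 would reject H₀: β₁ = 0.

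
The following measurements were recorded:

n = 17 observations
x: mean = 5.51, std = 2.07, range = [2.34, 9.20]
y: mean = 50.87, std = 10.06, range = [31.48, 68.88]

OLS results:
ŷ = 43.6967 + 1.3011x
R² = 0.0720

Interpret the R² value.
The model explains 7.20% of the variance in y (R² = 0.0720), leaving 92.80% unexplained; the fit is weak.

The coefficient of determination R² is the fraction of the total variation in y that the fitted line accounts for.

Here R² = 0.0720:
- Explained: 7.20% of the variation in y
- Unexplained (residual): 100% − 7.20% = 92.80%
- Rule of thumb (below 0.3 weak; 0.3 to below 0.7 moderate; 0.7 and above strong) → weak

Calculation: R² = 1 − (SS_res / SS_tot), where SS_res is the sum of squared residuals and SS_tot the total sum of squares.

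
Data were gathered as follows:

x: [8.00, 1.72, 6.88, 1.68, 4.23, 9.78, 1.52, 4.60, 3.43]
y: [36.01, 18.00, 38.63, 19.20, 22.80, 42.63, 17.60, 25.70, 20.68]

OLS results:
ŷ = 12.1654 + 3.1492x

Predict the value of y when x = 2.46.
ŷ = 19.9124

Plug x = 2.46 into the fitted line:

ŷ = 12.1654 + 3.1492 × 2.46
ŷ = 12.1654 + 7.7470
ŷ = 19.9124

This is a point prediction; actual observations scatter around it by roughly the residual standard deviation.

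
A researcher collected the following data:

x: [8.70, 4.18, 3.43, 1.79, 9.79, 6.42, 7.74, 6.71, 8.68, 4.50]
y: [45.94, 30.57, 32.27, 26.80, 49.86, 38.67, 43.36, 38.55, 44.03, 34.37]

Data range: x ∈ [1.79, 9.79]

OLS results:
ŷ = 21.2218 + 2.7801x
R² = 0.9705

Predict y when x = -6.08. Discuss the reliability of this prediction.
ŷ = 4.3188, but this is extrapolation (below the data range [1.79, 9.79]) and may be unreliable.

Prediction calculation:
ŷ = 21.2218 + 2.7801 × (-6.08)
ŷ = 4.3188

Reliability:
- Data range: x ∈ [1.79, 9.79]
- Prediction point: x = -6.08 is 7.87 units below the observed range → this is EXTRAPOLATION, not interpolation

Why that matters here:
- R² describes fit only over the sampled x values; it says nothing about behaviour beyond them
- The standard error of prediction grows with (x − x̄)², and x = -6.08 is far from x̄ = 6.19

Report the number if required, but flag clearly that it is an extrapolation.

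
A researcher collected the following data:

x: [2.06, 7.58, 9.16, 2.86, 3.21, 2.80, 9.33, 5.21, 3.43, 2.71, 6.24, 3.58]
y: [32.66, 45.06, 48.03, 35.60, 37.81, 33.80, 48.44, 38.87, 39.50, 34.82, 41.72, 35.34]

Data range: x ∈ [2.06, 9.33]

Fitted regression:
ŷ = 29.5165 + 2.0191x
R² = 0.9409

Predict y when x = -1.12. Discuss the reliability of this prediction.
ŷ = 27.2551, but this is extrapolation (below the data range [2.06, 9.33]) and may be unreliable.

Prediction calculation:
ŷ = 29.5165 + 2.0191 × (-1.12)
ŷ = 27.2551

Reliability:
- Data range: x ∈ [2.06, 9.33]
- Prediction point: x = -1.12 is 3.18 units below the observed range → this is EXTRAPOLATION, not interpolation

Why that matters here:
- There are no observations near this x to validate the fitted line there
- The linear relationship may not hold outside the observed range
- Real relationships often flatten, saturate, or turn nonlinear at extremes

A defensible statement: 'if the linear trend continued to x = -1.12, y would be about 27.2551' — the premise is untested.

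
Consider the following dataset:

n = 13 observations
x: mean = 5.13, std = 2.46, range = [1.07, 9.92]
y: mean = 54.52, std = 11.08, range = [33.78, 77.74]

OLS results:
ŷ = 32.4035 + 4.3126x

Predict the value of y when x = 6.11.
ŷ = 58.7535

Plug x = 6.11 into the fitted line:

ŷ = 32.4035 + 4.3126 × 6.11
ŷ = 32.4035 + 26.3500
ŷ = 58.7535

This is the fitted mean response at that x — an individual observation would come with a wider prediction interval.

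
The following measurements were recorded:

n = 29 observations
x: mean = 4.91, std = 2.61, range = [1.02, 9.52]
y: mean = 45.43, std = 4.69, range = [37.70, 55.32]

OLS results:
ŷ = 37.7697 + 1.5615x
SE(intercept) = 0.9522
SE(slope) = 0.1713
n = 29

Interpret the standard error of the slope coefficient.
SE(slope) = 0.1713 measures the uncertainty in the estimated slope. The coefficient is estimated precisely (SE/|β̂₁| = 11.0%).

SE(β̂₁) = s / √Sxx, where s is the residual standard deviation and Sxx = Σ(x − x̄)². It is the yardstick for how far β̂₁ = 1.5615 could plausibly be from the true slope.

Relative precision:
- SE / |β̂₁| = 0.1713 / 1.5615 = 11.0%
- Rule of thumb (under 20%: precise; 20% to under 50%: moderately precise; 50% or more: imprecise) → precise

Link to the t-test: t = β̂₁ / SE(β̂₁) = 1.5615 / 0.1713 = 9.1156, the statistic for H₀: β₁ = 0.

What drives SE(β̂₁): larger n (here n = 29) → smaller SE.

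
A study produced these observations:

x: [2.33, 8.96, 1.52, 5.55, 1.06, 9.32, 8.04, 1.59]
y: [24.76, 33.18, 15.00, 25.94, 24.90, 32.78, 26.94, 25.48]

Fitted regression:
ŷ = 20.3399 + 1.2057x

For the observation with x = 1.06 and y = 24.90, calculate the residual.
Residual = 3.2821

The residual is the difference between the actual value and the predicted value:

Residual = y - ŷ

Step 1: Calculate predicted value
ŷ = 20.3399 + 1.2057 × 1.06
ŷ = 21.6179

Step 2: Calculate residual
Residual = 24.90 - 21.6179
Residual = 3.2821

Interpretation: the model underestimates the actual value by 3.2821 at this point (positive residual → observation lies above the fitted line).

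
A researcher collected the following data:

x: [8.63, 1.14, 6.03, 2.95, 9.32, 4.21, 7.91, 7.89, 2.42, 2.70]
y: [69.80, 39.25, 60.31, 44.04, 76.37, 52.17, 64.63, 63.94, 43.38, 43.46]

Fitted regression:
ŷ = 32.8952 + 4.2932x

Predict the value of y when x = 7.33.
ŷ = 64.3644

x = 7.33 lies inside the observed range [1.14, 9.32], so the fitted equation applies directly:

ŷ = 32.8952 + 4.2932 × 7.33
ŷ = 32.8952 + 31.4692
ŷ = 64.3644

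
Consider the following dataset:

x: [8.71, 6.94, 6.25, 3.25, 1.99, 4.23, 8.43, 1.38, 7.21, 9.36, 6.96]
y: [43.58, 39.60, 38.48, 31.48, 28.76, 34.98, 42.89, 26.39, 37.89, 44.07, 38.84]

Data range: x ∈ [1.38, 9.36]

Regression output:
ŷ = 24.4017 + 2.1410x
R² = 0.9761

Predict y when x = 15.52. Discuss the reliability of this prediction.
ŷ = 57.6300, but this is extrapolation (above the data range [1.38, 9.36]) and may be unreliable.

Prediction calculation:
ŷ = 24.4017 + 2.1410 × 15.52
ŷ = 57.6300

Reliability:
- Data range: x ∈ [1.38, 9.36]
- Prediction point: x = 15.52 is 6.16 units above the observed range → this is EXTRAPOLATION, not interpolation

Why that matters here:
- There are no observations near this x to validate the fitted line there
- The standard error of prediction grows with (x − x̄)², and x = 15.52 is far from x̄ = 5.88

Report the number if required, but flag clearly that it is an extrapolation.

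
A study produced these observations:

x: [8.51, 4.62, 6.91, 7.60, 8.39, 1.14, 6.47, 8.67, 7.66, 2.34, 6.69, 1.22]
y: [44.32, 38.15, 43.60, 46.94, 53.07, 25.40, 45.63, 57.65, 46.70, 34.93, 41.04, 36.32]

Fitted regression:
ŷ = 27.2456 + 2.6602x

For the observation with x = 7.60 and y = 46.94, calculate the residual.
Residual = -0.5231

The residual is the difference between the actual value and the predicted value:

Residual = y - ŷ

Step 1: Calculate predicted value
ŷ = 27.2456 + 2.6602 × 7.60
ŷ = 47.4631

Step 2: Calculate residual
Residual = 46.94 - 47.4631
Residual = -0.5231

Interpretation: the model overestimates the actual value by 0.5231 at this point (negative residual → observation lies below the fitted line).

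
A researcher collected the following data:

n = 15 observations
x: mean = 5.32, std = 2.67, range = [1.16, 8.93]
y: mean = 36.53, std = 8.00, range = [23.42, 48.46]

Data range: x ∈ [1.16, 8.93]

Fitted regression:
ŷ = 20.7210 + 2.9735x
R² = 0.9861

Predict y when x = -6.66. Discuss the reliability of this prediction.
ŷ = 0.9175 (extrapolation — x = -6.66 lies outside [1.16, 8.93], so reliability is low).

Prediction calculation:
ŷ = 20.7210 + 2.9735 × (-6.66)
ŷ = 0.9175

Reliability:
- Data range: x ∈ [1.16, 8.93]
- Prediction point: x = -6.66 is 7.82 units below the observed range → this is EXTRAPOLATION, not interpolation

Why that matters here:
- There are no observations near this x to validate the fitted line there
- The linear relationship may not hold outside the observed range

Report the number if required, but flag clearly that it is an extrapolation.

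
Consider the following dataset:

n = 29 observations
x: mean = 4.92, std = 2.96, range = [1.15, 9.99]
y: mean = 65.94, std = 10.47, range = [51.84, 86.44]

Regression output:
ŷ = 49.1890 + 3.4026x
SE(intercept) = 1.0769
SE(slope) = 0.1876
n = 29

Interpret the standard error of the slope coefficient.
SE(slope) = 0.1876 measures the uncertainty in the estimated slope. The coefficient is estimated precisely (SE/|β̂₁| = 5.5%).

SE(β̂₁) = s / √Sxx, where s is the residual standard deviation and Sxx = Σ(x − x̄)². It is the yardstick for how far β̂₁ = 3.4026 could plausibly be from the true slope.

Relative precision:
- SE / |β̂₁| = 0.1876 / 3.4026 = 5.5%
- Rule of thumb (under 20%: precise; 20% to under 50%: moderately precise; 50% or more: imprecise) → precise

Link to the t-test: t = β̂₁ / SE(β̂₁) = 3.4026 / 0.1876 = 18.1375, the statistic for H₀: β₁ = 0.

What drives SE(β̂₁): larger n (here n = 29) → smaller SE; wider spread of x values → smaller SE; more residual scatter → larger SE.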